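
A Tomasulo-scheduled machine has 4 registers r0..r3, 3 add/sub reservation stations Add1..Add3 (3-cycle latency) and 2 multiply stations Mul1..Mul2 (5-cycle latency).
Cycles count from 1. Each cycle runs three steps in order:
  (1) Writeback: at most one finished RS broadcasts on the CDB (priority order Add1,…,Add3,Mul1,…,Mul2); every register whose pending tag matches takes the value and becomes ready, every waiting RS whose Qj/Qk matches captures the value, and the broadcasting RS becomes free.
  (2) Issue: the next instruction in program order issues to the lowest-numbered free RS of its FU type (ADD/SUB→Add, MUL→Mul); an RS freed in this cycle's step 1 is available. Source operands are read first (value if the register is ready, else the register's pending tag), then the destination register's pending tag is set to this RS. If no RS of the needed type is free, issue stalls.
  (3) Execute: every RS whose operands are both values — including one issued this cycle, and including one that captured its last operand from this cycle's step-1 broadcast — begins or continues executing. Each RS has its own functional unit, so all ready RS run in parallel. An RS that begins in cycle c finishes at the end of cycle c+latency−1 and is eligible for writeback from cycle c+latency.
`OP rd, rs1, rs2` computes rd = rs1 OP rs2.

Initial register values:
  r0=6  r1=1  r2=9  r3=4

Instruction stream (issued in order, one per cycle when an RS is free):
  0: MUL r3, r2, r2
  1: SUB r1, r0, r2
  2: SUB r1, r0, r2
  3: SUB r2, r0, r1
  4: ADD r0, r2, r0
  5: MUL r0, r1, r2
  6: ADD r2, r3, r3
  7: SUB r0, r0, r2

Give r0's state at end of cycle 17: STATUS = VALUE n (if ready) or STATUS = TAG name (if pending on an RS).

STATUS = VALUE -189

  c1: issue MUL r3<-Mul1  regs: r0:6,r1:1,r2:9,r3:Mul1
  c2: issue SUB r1<-Add1  regs: r0:6,r1:Add1,r2:9,r3:Mul1
  c3: issue SUB r1<-Add2  regs: r0:6,r1:Add2,r2:9,r3:Mul1
  c4: issue SUB r2<-Add3  regs: r0:6,r1:Add2,r2:Add3,r3:Mul1
  c5: CDB Add1=-3; issue ADD r0<-Add1  regs: r0:Add1,r1:Add2,r2:Add3,r3:Mul1
  c6: CDB Add2=-3; issue MUL r0<-Mul2  regs: r0:Mul2,r1:-3,r2:Add3,r3:Mul1
  c7: CDB Mul1=81; issue ADD r2<-Add2  regs: r0:Mul2,r1:-3,r2:Add2,r3:81
  c8: stall  regs: r0:Mul2,r1:-3,r2:Add2,r3:81
  c9: CDB Add3=9; issue SUB r0<-Add3  regs: r0:Add3,r1:-3,r2:Add2,r3:81
  c10: CDB Add2=162  regs: r0:Add3,r1:-3,r2:162,r3:81
  c11: -  regs: r0:Add3,r1:-3,r2:162,r3:81
  c12: CDB Add1=15  regs: r0:Add3,r1:-3,r2:162,r3:81
  c13: -  regs: r0:Add3,r1:-3,r2:162,r3:81
  c14: CDB Mul2=-27  regs: r0:Add3,r1:-3,r2:162,r3:81
  c15: -  regs: r0:Add3,r1:-3,r2:162,r3:81
  c16: -  regs: r0:Add3,r1:-3,r2:162,r3:81
  c17: CDB Add3=-189  regs: r0:-189,r1:-3,r2:162,r3:81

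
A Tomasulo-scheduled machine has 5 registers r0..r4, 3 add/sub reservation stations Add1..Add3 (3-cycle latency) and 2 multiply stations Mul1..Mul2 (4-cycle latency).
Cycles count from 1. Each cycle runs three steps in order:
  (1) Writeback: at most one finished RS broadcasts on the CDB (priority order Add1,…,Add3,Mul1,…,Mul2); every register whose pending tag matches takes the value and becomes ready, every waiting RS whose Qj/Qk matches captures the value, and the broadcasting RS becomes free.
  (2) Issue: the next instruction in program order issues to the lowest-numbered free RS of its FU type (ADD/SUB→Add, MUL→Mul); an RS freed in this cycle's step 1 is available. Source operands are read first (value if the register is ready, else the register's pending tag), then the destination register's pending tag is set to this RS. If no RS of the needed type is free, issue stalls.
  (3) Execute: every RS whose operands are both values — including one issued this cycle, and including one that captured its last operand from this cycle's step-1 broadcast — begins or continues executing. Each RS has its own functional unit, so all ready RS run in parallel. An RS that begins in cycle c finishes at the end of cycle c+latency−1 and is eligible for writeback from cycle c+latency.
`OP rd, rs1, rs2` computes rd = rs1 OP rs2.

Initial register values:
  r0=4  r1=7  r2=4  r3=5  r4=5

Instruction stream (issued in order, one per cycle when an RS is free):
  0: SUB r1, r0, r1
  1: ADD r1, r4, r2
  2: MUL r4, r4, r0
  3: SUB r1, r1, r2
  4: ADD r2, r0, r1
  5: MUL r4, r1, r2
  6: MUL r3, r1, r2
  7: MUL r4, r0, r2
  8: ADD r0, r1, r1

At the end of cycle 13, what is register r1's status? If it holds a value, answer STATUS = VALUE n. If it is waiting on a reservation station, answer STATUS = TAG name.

cycle 1: issue SUB r1<-Add1 // r0:4,r1:Add1,r2:4,r3:5,r4:5
cycle 2: issue ADD r1<-Add2 // r0:4,r1:Add2,r2:4,r3:5,r4:5
cycle 3: issue MUL r4<-Mul1 // r0:4,r1:Add2,r2:4,r3:5,r4:Mul1
cycle 4: CDB Add1=-3; issue SUB r1<-Add1 // r0:4,r1:Add1,r2:4,r3:5,r4:Mul1
cycle 5: CDB Add2=9; issue ADD r2<-Add2 // r0:4,r1:Add1,r2:Add2,r3:5,r4:Mul1
cycle 6: issue MUL r4<-Mul2 // r0:4,r1:Add1,r2:Add2,r3:5,r4:Mul2
cycle 7: CDB Mul1=20; issue MUL r3<-Mul1 // r0:4,r1:Add1,r2:Add2,r3:Mul1,r4:Mul2
cycle 8: CDB Add1=5; stall // r0:4,r1:5,r2:Add2,r3:Mul1,r4:Mul2
cycle 9: stall // r0:4,r1:5,r2:Add2,r3:Mul1,r4:Mul2
cycle 10: stall // r0:4,r1:5,r2:Add2,r3:Mul1,r4:Mul2
cycle 11: CDB Add2=9; stall // r0:4,r1:5,r2:9,r3:Mul1,r4:Mul2
cycle 12: stall // r0:4,r1:5,r2:9,r3:Mul1,r4:Mul2
cycle 13: stall // r0:4,r1:5,r2:9,r3:Mul1,r4:Mul2

STATUS = VALUE 5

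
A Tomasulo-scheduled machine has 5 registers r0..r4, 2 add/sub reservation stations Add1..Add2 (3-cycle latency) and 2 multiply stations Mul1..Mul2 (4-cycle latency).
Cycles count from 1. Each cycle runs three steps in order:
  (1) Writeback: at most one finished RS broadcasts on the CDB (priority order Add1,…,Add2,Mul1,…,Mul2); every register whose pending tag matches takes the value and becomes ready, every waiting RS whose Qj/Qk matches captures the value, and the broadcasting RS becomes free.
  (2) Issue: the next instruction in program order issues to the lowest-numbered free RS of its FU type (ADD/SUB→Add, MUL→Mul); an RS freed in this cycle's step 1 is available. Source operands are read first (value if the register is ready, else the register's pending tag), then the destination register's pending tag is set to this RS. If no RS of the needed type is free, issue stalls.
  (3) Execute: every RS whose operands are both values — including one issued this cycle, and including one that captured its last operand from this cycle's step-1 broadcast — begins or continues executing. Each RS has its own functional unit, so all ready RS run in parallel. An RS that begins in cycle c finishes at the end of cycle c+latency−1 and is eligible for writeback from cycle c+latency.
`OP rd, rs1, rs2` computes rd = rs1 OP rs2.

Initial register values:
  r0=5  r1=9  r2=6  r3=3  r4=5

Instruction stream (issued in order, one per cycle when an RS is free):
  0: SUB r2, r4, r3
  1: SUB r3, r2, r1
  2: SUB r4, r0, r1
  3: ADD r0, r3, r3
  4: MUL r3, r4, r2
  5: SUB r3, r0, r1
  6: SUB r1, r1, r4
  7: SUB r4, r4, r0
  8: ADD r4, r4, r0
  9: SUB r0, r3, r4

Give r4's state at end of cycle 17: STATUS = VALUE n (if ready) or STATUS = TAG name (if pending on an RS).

STATUS = TAG Add2

cycle 1: issue SUB r2<-Add1 // r0:5,r1:9,r2:Add1,r3:3,r4:5
cycle 2: issue SUB r3<-Add2 // r0:5,r1:9,r2:Add1,r3:Add2,r4:5
cycle 3: stall // r0:5,r1:9,r2:Add1,r3:Add2,r4:5
cycle 4: CDB Add1=2; issue SUB r4<-Add1 // r0:5,r1:9,r2:2,r3:Add2,r4:Add1
cycle 5: stall // r0:5,r1:9,r2:2,r3:Add2,r4:Add1
cycle 6: stall // r0:5,r1:9,r2:2,r3:Add2,r4:Add1
cycle 7: CDB Add1=-4; issue ADD r0<-Add1 // r0:Add1,r1:9,r2:2,r3:Add2,r4:-4
cycle 8: CDB Add2=-7; issue MUL r3<-Mul1 // r0:Add1,r1:9,r2:2,r3:Mul1,r4:-4
cycle 9: issue SUB r3<-Add2 // r0:Add1,r1:9,r2:2,r3:Add2,r4:-4
cycle 10: stall // r0:Add1,r1:9,r2:2,r3:Add2,r4:-4
cycle 11: CDB Add1=-14; issue SUB r1<-Add1 // r0:-14,r1:Add1,r2:2,r3:Add2,r4:-4
cycle 12: CDB Mul1=-8; stall // r0:-14,r1:Add1,r2:2,r3:Add2,r4:-4
cycle 13: stall // r0:-14,r1:Add1,r2:2,r3:Add2,r4:-4
cycle 14: CDB Add1=13; issue SUB r4<-Add1 // r0:-14,r1:13,r2:2,r3:Add2,r4:Add1
cycle 15: CDB Add2=-23; issue ADD r4<-Add2 // r0:-14,r1:13,r2:2,r3:-23,r4:Add2
cycle 16: stall // r0:-14,r1:13,r2:2,r3:-23,r4:Add2
cycle 17: CDB Add1=10; issue SUB r0<-Add1 // r0:Add1,r1:13,r2:2,r3:-23,r4:Add2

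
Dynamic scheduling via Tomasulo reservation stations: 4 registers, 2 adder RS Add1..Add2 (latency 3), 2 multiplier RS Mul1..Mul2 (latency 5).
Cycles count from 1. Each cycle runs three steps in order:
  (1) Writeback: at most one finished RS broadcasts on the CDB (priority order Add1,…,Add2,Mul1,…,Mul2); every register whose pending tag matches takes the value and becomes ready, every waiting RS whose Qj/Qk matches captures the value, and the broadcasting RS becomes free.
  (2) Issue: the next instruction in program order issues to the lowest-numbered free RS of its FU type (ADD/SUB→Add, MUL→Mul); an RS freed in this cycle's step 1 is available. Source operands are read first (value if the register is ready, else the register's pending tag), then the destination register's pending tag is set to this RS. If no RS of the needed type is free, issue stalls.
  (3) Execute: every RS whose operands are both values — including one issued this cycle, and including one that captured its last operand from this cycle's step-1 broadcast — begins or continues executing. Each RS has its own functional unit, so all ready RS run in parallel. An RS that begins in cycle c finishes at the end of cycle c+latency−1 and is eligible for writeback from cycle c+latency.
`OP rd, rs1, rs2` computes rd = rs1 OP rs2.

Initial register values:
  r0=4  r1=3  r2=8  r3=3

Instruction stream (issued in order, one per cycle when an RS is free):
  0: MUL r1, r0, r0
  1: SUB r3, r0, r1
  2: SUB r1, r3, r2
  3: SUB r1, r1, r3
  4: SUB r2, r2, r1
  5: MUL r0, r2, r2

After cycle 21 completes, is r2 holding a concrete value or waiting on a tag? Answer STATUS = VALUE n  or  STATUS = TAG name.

STATUS = VALUE 16

  c1: issue MUL r1<-Mul1  regs: r0:4,r1:Mul1,r2:8,r3:3
  c2: issue SUB r3<-Add1  regs: r0:4,r1:Mul1,r2:8,r3:Add1
  c3: issue SUB r1<-Add2  regs: r0:4,r1:Add2,r2:8,r3:Add1
  c4: stall  regs: r0:4,r1:Add2,r2:8,r3:Add1
  c5: stall  regs: r0:4,r1:Add2,r2:8,r3:Add1
  c6: CDB Mul1=16; stall  regs: r0:4,r1:Add2,r2:8,r3:Add1
  c7: stall  regs: r0:4,r1:Add2,r2:8,r3:Add1
  c8: stall  regs: r0:4,r1:Add2,r2:8,r3:Add1
  c9: CDB Add1=-12; issue SUB r1<-Add1  regs: r0:4,r1:Add1,r2:8,r3:-12
  c10: stall  regs: r0:4,r1:Add1,r2:8,r3:-12
  c11: stall  regs: r0:4,r1:Add1,r2:8,r3:-12
  c12: CDB Add2=-20; issue SUB r2<-Add2  regs: r0:4,r1:Add1,r2:Add2,r3:-12
  c13: issue MUL r0<-Mul1  regs: r0:Mul1,r1:Add1,r2:Add2,r3:-12
  c14: -  regs: r0:Mul1,r1:Add1,r2:Add2,r3:-12
  c15: CDB Add1=-8  regs: r0:Mul1,r1:-8,r2:Add2,r3:-12
  c16: -  regs: r0:Mul1,r1:-8,r2:Add2,r3:-12
  c17: -  regs: r0:Mul1,r1:-8,r2:Add2,r3:-12
  c18: CDB Add2=16  regs: r0:Mul1,r1:-8,r2:16,r3:-12
  c19: -  regs: r0:Mul1,r1:-8,r2:16,r3:-12
  c20: -  regs: r0:Mul1,r1:-8,r2:16,r3:-12
  c21: -  regs: r0:Mul1,r1:-8,r2:16,r3:-12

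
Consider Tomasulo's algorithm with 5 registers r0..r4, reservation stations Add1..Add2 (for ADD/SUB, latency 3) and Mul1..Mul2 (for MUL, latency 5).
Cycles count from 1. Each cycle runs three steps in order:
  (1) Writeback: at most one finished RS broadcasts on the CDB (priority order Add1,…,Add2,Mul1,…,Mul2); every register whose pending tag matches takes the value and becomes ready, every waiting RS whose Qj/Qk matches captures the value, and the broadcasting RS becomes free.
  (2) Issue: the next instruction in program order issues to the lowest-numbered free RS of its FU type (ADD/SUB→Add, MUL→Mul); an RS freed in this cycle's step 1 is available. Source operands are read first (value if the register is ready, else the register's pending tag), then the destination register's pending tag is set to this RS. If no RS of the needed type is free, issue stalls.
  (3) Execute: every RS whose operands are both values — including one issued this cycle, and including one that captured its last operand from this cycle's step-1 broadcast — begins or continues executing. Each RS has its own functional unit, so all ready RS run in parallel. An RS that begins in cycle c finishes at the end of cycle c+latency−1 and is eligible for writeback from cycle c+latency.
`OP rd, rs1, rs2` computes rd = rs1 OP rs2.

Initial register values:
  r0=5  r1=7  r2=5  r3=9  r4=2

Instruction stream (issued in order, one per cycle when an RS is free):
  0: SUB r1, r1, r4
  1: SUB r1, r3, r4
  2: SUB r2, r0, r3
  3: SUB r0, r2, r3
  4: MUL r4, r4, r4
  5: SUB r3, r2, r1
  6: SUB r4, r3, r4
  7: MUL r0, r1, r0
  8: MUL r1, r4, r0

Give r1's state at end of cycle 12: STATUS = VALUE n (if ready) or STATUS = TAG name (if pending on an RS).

cycle 1: issue SUB r1<-Add1 // r0:5,r1:Add1,r2:5,r3:9,r4:2
cycle 2: issue SUB r1<-Add2 // r0:5,r1:Add2,r2:5,r3:9,r4:2
cycle 3: stall // r0:5,r1:Add2,r2:5,r3:9,r4:2
cycle 4: CDB Add1=5; issue SUB r2<-Add1 // r0:5,r1:Add2,r2:Add1,r3:9,r4:2
cycle 5: CDB Add2=7; issue SUB r0<-Add2 // r0:Add2,r1:7,r2:Add1,r3:9,r4:2
cycle 6: issue MUL r4<-Mul1 // r0:Add2,r1:7,r2:Add1,r3:9,r4:Mul1
cycle 7: CDB Add1=-4; issue SUB r3<-Add1 // r0:Add2,r1:7,r2:-4,r3:Add1,r4:Mul1
cycle 8: stall // r0:Add2,r1:7,r2:-4,r3:Add1,r4:Mul1
cycle 9: stall // r0:Add2,r1:7,r2:-4,r3:Add1,r4:Mul1
cycle 10: CDB Add1=-11; issue SUB r4<-Add1 // r0:Add2,r1:7,r2:-4,r3:-11,r4:Add1
cycle 11: CDB Add2=-13; issue MUL r0<-Mul2 // r0:Mul2,r1:7,r2:-4,r3:-11,r4:Add1
cycle 12: CDB Mul1=4; issue MUL r1<-Mul1 // r0:Mul2,r1:Mul1,r2:-4,r3:-11,r4:Add1

STATUS = TAG Mul1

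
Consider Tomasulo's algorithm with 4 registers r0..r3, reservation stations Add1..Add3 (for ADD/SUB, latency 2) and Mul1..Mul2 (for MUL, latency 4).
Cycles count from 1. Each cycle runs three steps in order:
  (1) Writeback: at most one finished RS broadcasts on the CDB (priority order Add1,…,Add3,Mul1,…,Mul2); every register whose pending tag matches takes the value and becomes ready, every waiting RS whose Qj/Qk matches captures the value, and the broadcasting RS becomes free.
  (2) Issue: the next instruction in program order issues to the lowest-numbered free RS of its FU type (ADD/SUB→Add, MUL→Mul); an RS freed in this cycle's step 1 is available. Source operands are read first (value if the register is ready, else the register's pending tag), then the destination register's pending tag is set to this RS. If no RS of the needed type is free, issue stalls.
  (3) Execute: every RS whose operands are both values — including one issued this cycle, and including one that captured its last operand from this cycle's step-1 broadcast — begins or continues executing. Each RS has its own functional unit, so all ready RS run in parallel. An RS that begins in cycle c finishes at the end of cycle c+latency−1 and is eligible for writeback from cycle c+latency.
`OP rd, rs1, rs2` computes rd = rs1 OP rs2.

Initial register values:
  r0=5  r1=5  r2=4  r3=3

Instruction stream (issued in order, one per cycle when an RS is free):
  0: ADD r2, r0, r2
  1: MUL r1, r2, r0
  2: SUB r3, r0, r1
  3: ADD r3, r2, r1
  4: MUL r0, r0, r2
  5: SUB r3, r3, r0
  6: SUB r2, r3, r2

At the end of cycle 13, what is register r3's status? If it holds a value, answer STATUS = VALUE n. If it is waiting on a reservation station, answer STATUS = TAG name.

c1: issue ADD r2<-Add1 | r0:5,r1:5,r2:Add1,r3:3
c2: issue MUL r1<-Mul1 | r0:5,r1:Mul1,r2:Add1,r3:3
c3: CDB Add1=9; issue SUB r3<-Add1 | r0:5,r1:Mul1,r2:9,r3:Add1
c4: issue ADD r3<-Add2 | r0:5,r1:Mul1,r2:9,r3:Add2
c5: issue MUL r0<-Mul2 | r0:Mul2,r1:Mul1,r2:9,r3:Add2
c6: issue SUB r3<-Add3 | r0:Mul2,r1:Mul1,r2:9,r3:Add3
c7: CDB Mul1=45; stall | r0:Mul2,r1:45,r2:9,r3:Add3
c8: stall | r0:Mul2,r1:45,r2:9,r3:Add3
c9: CDB Add1=-40; issue SUB r2<-Add1 | r0:Mul2,r1:45,r2:Add1,r3:Add3
c10: CDB Add2=54 | r0:Mul2,r1:45,r2:Add1,r3:Add3
c11: CDB Mul2=45 | r0:45,r1:45,r2:Add1,r3:Add3
c12: - | r0:45,r1:45,r2:Add1,r3:Add3
c13: CDB Add3=9 | r0:45,r1:45,r2:Add1,r3:9

STATUS = VALUE 9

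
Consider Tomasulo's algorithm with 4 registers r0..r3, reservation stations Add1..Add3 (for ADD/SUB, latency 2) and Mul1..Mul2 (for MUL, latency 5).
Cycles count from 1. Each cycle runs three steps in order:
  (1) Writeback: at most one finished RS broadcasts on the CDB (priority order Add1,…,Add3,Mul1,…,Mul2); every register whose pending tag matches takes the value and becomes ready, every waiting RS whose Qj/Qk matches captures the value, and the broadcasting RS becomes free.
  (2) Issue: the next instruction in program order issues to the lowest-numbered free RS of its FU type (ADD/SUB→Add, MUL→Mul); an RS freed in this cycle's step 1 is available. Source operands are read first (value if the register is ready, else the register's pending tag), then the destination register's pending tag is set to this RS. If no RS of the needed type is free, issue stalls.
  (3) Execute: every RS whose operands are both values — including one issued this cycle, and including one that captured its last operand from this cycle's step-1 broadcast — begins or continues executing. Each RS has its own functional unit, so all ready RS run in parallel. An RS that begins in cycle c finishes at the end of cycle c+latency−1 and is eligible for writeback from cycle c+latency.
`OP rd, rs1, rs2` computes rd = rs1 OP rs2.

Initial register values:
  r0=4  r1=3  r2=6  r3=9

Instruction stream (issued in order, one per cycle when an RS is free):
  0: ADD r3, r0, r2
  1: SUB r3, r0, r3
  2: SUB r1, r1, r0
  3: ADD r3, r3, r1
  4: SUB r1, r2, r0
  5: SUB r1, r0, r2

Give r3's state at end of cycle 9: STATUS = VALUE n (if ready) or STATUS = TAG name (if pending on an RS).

cycle 1: issue ADD r3<-Add1 // r0:4,r1:3,r2:6,r3:Add1
cycle 2: issue SUB r3<-Add2 // r0:4,r1:3,r2:6,r3:Add2
cycle 3: CDB Add1=10; issue SUB r1<-Add1 // r0:4,r1:Add1,r2:6,r3:Add2
cycle 4: issue ADD r3<-Add3 // r0:4,r1:Add1,r2:6,r3:Add3
cycle 5: CDB Add1=-1; issue SUB r1<-Add1 // r0:4,r1:Add1,r2:6,r3:Add3
cycle 6: CDB Add2=-6; issue SUB r1<-Add2 // r0:4,r1:Add2,r2:6,r3:Add3
cycle 7: CDB Add1=2 // r0:4,r1:Add2,r2:6,r3:Add3
cycle 8: CDB Add2=-2 // r0:4,r1:-2,r2:6,r3:Add3
cycle 9: CDB Add3=-7 // r0:4,r1:-2,r2:6,r3:-7

STATUS = VALUE -7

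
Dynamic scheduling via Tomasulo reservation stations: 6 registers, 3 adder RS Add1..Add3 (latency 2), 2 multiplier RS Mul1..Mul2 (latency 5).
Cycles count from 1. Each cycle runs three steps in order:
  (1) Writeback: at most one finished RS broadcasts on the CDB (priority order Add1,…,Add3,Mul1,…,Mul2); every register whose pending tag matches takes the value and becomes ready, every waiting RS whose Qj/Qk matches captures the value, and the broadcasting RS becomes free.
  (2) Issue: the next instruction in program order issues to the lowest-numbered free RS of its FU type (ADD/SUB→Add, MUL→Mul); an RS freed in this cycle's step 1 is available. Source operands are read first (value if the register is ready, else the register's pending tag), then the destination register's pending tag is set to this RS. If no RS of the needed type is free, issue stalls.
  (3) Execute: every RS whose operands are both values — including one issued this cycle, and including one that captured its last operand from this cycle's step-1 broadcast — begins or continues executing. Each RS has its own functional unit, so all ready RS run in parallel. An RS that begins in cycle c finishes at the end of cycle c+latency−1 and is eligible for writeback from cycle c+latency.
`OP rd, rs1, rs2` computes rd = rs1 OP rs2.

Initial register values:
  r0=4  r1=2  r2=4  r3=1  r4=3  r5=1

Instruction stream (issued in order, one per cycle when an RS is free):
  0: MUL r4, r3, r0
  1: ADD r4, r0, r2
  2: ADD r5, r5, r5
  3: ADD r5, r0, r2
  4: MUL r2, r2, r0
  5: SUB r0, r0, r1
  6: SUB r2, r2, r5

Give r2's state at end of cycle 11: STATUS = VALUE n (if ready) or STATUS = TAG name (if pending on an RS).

STATUS = TAG Add2

c1: issue MUL r4<-Mul1 | r0:4,r1:2,r2:4,r3:1,r4:Mul1,r5:1
c2: issue ADD r4<-Add1 | r0:4,r1:2,r2:4,r3:1,r4:Add1,r5:1
c3: issue ADD r5<-Add2 | r0:4,r1:2,r2:4,r3:1,r4:Add1,r5:Add2
c4: CDB Add1=8; issue ADD r5<-Add1 | r0:4,r1:2,r2:4,r3:1,r4:8,r5:Add1
c5: CDB Add2=2; issue MUL r2<-Mul2 | r0:4,r1:2,r2:Mul2,r3:1,r4:8,r5:Add1
c6: CDB Add1=8; issue SUB r0<-Add1 | r0:Add1,r1:2,r2:Mul2,r3:1,r4:8,r5:8
c7: CDB Mul1=4; issue SUB r2<-Add2 | r0:Add1,r1:2,r2:Add2,r3:1,r4:8,r5:8
c8: CDB Add1=2 | r0:2,r1:2,r2:Add2,r3:1,r4:8,r5:8
c9: - | r0:2,r1:2,r2:Add2,r3:1,r4:8,r5:8
c10: CDB Mul2=16 | r0:2,r1:2,r2:Add2,r3:1,r4:8,r5:8
c11: - | r0:2,r1:2,r2:Add2,r3:1,r4:8,r5:8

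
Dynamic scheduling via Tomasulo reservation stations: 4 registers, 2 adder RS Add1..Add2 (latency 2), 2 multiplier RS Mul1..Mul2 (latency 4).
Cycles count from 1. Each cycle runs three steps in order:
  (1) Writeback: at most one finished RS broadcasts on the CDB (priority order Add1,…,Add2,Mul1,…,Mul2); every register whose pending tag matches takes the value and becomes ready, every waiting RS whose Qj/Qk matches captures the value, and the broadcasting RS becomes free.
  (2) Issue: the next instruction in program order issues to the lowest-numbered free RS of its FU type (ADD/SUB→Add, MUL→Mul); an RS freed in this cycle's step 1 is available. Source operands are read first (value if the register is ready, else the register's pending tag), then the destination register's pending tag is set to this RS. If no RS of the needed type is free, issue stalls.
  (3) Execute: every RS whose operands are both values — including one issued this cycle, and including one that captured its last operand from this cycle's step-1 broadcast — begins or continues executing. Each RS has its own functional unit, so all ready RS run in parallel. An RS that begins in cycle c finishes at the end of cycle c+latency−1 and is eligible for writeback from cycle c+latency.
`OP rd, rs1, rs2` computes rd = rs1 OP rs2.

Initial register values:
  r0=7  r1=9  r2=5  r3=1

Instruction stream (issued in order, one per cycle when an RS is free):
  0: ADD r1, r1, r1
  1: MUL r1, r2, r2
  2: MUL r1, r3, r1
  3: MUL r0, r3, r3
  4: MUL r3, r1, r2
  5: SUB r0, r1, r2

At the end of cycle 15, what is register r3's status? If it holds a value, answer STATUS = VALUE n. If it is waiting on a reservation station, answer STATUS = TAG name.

cycle 1: issue ADD r1<-Add1 // r0:7,r1:Add1,r2:5,r3:1
cycle 2: issue MUL r1<-Mul1 // r0:7,r1:Mul1,r2:5,r3:1
cycle 3: CDB Add1=18; issue MUL r1<-Mul2 // r0:7,r1:Mul2,r2:5,r3:1
cycle 4: stall // r0:7,r1:Mul2,r2:5,r3:1
cycle 5: stall // r0:7,r1:Mul2,r2:5,r3:1
cycle 6: CDB Mul1=25; issue MUL r0<-Mul1 // r0:Mul1,r1:Mul2,r2:5,r3:1
cycle 7: stall // r0:Mul1,r1:Mul2,r2:5,r3:1
cycle 8: stall // r0:Mul1,r1:Mul2,r2:5,r3:1
cycle 9: stall // r0:Mul1,r1:Mul2,r2:5,r3:1
cycle 10: CDB Mul1=1; issue MUL r3<-Mul1 // r0:1,r1:Mul2,r2:5,r3:Mul1
cycle 11: CDB Mul2=25; issue SUB r0<-Add1 // r0:Add1,r1:25,r2:5,r3:Mul1
cycle 12: - // r0:Add1,r1:25,r2:5,r3:Mul1
cycle 13: CDB Add1=20 // r0:20,r1:25,r2:5,r3:Mul1
cycle 14: - // r0:20,r1:25,r2:5,r3:Mul1
cycle 15: CDB Mul1=125 // r0:20,r1:25,r2:5,r3:125

STATUS = VALUE 125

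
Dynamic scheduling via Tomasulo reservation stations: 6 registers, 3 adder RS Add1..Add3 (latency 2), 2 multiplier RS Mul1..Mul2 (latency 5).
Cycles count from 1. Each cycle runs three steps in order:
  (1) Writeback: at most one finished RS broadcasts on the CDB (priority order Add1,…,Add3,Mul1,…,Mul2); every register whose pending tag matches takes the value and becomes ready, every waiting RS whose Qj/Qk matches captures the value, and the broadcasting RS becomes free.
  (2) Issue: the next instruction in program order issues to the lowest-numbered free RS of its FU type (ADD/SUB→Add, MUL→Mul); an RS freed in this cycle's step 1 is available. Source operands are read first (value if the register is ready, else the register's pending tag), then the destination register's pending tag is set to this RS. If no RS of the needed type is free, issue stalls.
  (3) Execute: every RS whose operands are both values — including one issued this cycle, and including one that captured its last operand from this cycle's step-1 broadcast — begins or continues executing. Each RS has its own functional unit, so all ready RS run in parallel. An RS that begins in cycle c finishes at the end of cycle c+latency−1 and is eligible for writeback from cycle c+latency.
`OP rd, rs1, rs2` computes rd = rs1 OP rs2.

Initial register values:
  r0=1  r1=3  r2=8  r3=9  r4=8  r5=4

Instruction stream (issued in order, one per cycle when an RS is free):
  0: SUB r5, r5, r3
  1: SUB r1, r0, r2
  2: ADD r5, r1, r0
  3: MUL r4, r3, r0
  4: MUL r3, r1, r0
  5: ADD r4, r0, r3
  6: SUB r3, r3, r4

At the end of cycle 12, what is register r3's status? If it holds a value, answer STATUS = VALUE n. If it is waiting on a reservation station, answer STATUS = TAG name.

STATUS = TAG Add2

  c1: issue SUB r5<-Add1  regs: r0:1,r1:3,r2:8,r3:9,r4:8,r5:Add1
  c2: issue SUB r1<-Add2  regs: r0:1,r1:Add2,r2:8,r3:9,r4:8,r5:Add1
  c3: CDB Add1=-5; issue ADD r5<-Add1  regs: r0:1,r1:Add2,r2:8,r3:9,r4:8,r5:Add1
  c4: CDB Add2=-7; issue MUL r4<-Mul1  regs: r0:1,r1:-7,r2:8,r3:9,r4:Mul1,r5:Add1
  c5: issue MUL r3<-Mul2  regs: r0:1,r1:-7,r2:8,r3:Mul2,r4:Mul1,r5:Add1
  c6: CDB Add1=-6; issue ADD r4<-Add1  regs: r0:1,r1:-7,r2:8,r3:Mul2,r4:Add1,r5:-6
  c7: issue SUB r3<-Add2  regs: r0:1,r1:-7,r2:8,r3:Add2,r4:Add1,r5:-6
  c8: -  regs: r0:1,r1:-7,r2:8,r3:Add2,r4:Add1,r5:-6
  c9: CDB Mul1=9  regs: r0:1,r1:-7,r2:8,r3:Add2,r4:Add1,r5:-6
  c10: CDB Mul2=-7  regs: r0:1,r1:-7,r2:8,r3:Add2,r4:Add1,r5:-6
  c11: -  regs: r0:1,r1:-7,r2:8,r3:Add2,r4:Add1,r5:-6
  c12: CDB Add1=-6  regs: r0:1,r1:-7,r2:8,r3:Add2,r4:-6,r5:-6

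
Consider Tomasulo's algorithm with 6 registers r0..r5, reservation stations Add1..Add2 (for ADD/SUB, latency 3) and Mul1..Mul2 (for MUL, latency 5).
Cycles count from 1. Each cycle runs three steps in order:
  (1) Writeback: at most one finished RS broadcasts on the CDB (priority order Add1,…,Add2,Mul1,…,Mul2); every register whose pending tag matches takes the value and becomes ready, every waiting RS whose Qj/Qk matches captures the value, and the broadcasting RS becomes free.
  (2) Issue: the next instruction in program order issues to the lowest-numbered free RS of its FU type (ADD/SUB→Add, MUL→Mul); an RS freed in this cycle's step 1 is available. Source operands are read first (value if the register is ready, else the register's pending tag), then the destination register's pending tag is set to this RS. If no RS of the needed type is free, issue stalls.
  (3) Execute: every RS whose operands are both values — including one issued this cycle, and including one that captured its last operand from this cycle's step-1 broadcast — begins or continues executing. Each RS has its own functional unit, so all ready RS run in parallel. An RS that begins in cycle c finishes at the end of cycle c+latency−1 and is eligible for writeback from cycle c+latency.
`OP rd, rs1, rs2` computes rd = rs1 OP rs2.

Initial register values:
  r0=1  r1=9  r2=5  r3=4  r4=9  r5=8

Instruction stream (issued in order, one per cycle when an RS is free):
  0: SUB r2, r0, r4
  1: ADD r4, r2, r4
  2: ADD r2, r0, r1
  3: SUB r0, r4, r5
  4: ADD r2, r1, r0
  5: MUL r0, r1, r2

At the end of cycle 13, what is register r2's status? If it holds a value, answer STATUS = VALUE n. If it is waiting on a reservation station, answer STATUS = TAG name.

STATUS = TAG Add2

cycle 1: issue SUB r2<-Add1 // r0:1,r1:9,r2:Add1,r3:4,r4:9,r5:8
cycle 2: issue ADD r4<-Add2 // r0:1,r1:9,r2:Add1,r3:4,r4:Add2,r5:8
cycle 3: stall // r0:1,r1:9,r2:Add1,r3:4,r4:Add2,r5:8
cycle 4: CDB Add1=-8; issue ADD r2<-Add1 // r0:1,r1:9,r2:Add1,r3:4,r4:Add2,r5:8
cycle 5: stall // r0:1,r1:9,r2:Add1,r3:4,r4:Add2,r5:8
cycle 6: stall // r0:1,r1:9,r2:Add1,r3:4,r4:Add2,r5:8
cycle 7: CDB Add1=10; issue SUB r0<-Add1 // r0:Add1,r1:9,r2:10,r3:4,r4:Add2,r5:8
cycle 8: CDB Add2=1; issue ADD r2<-Add2 // r0:Add1,r1:9,r2:Add2,r3:4,r4:1,r5:8
cycle 9: issue MUL r0<-Mul1 // r0:Mul1,r1:9,r2:Add2,r3:4,r4:1,r5:8
cycle 10: - // r0:Mul1,r1:9,r2:Add2,r3:4,r4:1,r5:8
cycle 11: CDB Add1=-7 // r0:Mul1,r1:9,r2:Add2,r3:4,r4:1,r5:8
cycle 12: - // r0:Mul1,r1:9,r2:Add2,r3:4,r4:1,r5:8
cycle 13: - // r0:Mul1,r1:9,r2:Add2,r3:4,r4:1,r5:8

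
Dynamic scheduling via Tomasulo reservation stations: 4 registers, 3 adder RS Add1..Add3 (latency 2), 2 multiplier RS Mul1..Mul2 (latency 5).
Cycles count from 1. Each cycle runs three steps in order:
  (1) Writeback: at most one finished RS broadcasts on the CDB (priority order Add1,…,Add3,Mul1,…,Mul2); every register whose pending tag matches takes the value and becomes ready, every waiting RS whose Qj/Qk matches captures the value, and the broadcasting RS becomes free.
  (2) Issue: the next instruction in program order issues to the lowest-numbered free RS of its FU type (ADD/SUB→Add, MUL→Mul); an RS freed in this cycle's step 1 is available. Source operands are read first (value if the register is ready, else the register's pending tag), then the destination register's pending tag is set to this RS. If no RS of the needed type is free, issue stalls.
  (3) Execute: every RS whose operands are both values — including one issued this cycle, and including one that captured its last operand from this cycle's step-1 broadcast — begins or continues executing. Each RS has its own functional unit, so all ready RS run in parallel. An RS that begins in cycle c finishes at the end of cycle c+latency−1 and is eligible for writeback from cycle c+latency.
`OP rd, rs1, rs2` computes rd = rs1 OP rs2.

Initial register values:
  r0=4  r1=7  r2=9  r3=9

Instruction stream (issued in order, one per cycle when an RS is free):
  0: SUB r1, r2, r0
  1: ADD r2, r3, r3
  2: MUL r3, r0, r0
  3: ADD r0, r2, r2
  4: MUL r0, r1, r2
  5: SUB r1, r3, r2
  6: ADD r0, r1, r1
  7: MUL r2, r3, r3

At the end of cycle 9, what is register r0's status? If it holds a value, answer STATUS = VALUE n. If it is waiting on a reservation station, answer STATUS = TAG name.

  c1: issue SUB r1<-Add1  regs: r0:4,r1:Add1,r2:9,r3:9
  c2: issue ADD r2<-Add2  regs: r0:4,r1:Add1,r2:Add2,r3:9
  c3: CDB Add1=5; issue MUL r3<-Mul1  regs: r0:4,r1:5,r2:Add2,r3:Mul1
  c4: CDB Add2=18; issue ADD r0<-Add1  regs: r0:Add1,r1:5,r2:18,r3:Mul1
  c5: issue MUL r0<-Mul2  regs: r0:Mul2,r1:5,r2:18,r3:Mul1
  c6: CDB Add1=36; issue SUB r1<-Add1  regs: r0:Mul2,r1:Add1,r2:18,r3:Mul1
  c7: issue ADD r0<-Add2  regs: r0:Add2,r1:Add1,r2:18,r3:Mul1
  c8: CDB Mul1=16; issue MUL r2<-Mul1  regs: r0:Add2,r1:Add1,r2:Mul1,r3:16
  c9: -  regs: r0:Add2,r1:Add1,r2:Mul1,r3:16

STATUS = TAG Add2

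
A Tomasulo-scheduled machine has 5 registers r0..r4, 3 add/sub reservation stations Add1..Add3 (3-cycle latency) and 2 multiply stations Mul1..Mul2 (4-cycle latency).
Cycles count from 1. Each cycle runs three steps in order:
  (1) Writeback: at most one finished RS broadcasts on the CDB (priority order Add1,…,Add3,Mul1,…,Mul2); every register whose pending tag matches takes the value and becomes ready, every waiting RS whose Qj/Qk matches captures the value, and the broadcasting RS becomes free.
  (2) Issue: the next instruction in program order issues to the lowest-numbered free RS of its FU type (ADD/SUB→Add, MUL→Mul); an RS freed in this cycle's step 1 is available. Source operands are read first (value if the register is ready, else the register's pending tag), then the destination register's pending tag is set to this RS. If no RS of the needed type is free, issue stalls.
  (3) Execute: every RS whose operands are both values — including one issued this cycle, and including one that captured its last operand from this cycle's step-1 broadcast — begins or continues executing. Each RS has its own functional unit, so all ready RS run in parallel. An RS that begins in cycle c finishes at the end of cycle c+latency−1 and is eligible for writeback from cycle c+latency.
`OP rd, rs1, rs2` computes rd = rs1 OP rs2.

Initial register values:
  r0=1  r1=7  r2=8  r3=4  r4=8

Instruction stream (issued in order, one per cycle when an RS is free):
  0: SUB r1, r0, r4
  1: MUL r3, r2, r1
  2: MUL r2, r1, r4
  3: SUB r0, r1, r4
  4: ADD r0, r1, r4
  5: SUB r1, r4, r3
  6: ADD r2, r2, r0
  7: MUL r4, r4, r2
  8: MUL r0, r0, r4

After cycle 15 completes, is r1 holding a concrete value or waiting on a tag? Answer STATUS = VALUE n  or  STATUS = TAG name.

c1: issue SUB r1<-Add1 | r0:1,r1:Add1,r2:8,r3:4,r4:8
c2: issue MUL r3<-Mul1 | r0:1,r1:Add1,r2:8,r3:Mul1,r4:8
c3: issue MUL r2<-Mul2 | r0:1,r1:Add1,r2:Mul2,r3:Mul1,r4:8
c4: CDB Add1=-7; issue SUB r0<-Add1 | r0:Add1,r1:-7,r2:Mul2,r3:Mul1,r4:8
c5: issue ADD r0<-Add2 | r0:Add2,r1:-7,r2:Mul2,r3:Mul1,r4:8
c6: issue SUB r1<-Add3 | r0:Add2,r1:Add3,r2:Mul2,r3:Mul1,r4:8
c7: CDB Add1=-15; issue ADD r2<-Add1 | r0:Add2,r1:Add3,r2:Add1,r3:Mul1,r4:8
c8: CDB Add2=1; stall | r0:1,r1:Add3,r2:Add1,r3:Mul1,r4:8
c9: CDB Mul1=-56; issue MUL r4<-Mul1 | r0:1,r1:Add3,r2:Add1,r3:-56,r4:Mul1
c10: CDB Mul2=-56; issue MUL r0<-Mul2 | r0:Mul2,r1:Add3,r2:Add1,r3:-56,r4:Mul1
c11: - | r0:Mul2,r1:Add3,r2:Add1,r3:-56,r4:Mul1
c12: CDB Add3=64 | r0:Mul2,r1:64,r2:Add1,r3:-56,r4:Mul1
c13: CDB Add1=-55 | r0:Mul2,r1:64,r2:-55,r3:-56,r4:Mul1
c14: - | r0:Mul2,r1:64,r2:-55,r3:-56,r4:Mul1
c15: - | r0:Mul2,r1:64,r2:-55,r3:-56,r4:Mul1

STATUS = VALUE 64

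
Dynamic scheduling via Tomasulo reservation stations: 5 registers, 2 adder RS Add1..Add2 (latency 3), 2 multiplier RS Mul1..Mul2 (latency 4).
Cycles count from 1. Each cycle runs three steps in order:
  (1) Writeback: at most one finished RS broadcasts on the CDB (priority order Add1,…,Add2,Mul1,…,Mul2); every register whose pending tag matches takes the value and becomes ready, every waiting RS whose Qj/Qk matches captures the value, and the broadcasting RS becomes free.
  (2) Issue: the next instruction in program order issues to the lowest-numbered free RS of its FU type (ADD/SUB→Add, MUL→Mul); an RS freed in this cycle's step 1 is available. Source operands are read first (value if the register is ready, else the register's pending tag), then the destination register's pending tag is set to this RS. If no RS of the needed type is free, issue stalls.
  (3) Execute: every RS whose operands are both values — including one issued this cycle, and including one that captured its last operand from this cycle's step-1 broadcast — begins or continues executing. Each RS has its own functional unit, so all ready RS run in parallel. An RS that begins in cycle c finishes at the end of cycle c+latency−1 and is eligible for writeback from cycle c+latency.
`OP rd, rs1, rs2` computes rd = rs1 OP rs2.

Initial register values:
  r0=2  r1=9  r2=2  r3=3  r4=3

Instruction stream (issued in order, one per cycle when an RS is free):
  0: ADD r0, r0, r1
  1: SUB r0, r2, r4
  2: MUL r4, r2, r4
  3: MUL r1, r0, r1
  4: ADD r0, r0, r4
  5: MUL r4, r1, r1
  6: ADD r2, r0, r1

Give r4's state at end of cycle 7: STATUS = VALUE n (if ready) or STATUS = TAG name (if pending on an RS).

c1: issue ADD r0<-Add1 | r0:Add1,r1:9,r2:2,r3:3,r4:3
c2: issue SUB r0<-Add2 | r0:Add2,r1:9,r2:2,r3:3,r4:3
c3: issue MUL r4<-Mul1 | r0:Add2,r1:9,r2:2,r3:3,r4:Mul1
c4: CDB Add1=11; issue MUL r1<-Mul2 | r0:Add2,r1:Mul2,r2:2,r3:3,r4:Mul1
c5: CDB Add2=-1; issue ADD r0<-Add1 | r0:Add1,r1:Mul2,r2:2,r3:3,r4:Mul1
c6: stall | r0:Add1,r1:Mul2,r2:2,r3:3,r4:Mul1
c7: CDB Mul1=6; issue MUL r4<-Mul1 | r0:Add1,r1:Mul2,r2:2,r3:3,r4:Mul1

STATUS = TAG Mul1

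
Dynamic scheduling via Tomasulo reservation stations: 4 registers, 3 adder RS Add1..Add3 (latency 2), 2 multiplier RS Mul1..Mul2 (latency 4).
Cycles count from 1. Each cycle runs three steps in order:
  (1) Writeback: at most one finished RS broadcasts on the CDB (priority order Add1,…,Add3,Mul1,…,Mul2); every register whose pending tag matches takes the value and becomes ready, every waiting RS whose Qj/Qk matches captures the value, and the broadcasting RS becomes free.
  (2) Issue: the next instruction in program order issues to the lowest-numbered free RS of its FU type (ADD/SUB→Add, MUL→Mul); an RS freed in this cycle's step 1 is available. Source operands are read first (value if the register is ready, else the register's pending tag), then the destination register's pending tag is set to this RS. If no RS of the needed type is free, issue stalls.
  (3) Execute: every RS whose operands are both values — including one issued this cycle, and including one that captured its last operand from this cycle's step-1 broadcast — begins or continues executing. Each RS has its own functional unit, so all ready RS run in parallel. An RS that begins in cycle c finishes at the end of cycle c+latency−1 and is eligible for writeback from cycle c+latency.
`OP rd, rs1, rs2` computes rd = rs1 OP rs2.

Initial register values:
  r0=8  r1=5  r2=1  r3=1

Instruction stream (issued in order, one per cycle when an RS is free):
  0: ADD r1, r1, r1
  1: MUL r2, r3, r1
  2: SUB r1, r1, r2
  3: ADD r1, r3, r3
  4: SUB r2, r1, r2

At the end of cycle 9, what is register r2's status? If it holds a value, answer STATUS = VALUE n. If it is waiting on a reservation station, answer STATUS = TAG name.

STATUS = TAG Add3

c1: issue ADD r1<-Add1 | r0:8,r1:Add1,r2:1,r3:1
c2: issue MUL r2<-Mul1 | r0:8,r1:Add1,r2:Mul1,r3:1
c3: CDB Add1=10; issue SUB r1<-Add1 | r0:8,r1:Add1,r2:Mul1,r3:1
c4: issue ADD r1<-Add2 | r0:8,r1:Add2,r2:Mul1,r3:1
c5: issue SUB r2<-Add3 | r0:8,r1:Add2,r2:Add3,r3:1
c6: CDB Add2=2 | r0:8,r1:2,r2:Add3,r3:1
c7: CDB Mul1=10 | r0:8,r1:2,r2:Add3,r3:1
c8: - | r0:8,r1:2,r2:Add3,r3:1
c9: CDB Add1=0 | r0:8,r1:2,r2:Add3,r3:1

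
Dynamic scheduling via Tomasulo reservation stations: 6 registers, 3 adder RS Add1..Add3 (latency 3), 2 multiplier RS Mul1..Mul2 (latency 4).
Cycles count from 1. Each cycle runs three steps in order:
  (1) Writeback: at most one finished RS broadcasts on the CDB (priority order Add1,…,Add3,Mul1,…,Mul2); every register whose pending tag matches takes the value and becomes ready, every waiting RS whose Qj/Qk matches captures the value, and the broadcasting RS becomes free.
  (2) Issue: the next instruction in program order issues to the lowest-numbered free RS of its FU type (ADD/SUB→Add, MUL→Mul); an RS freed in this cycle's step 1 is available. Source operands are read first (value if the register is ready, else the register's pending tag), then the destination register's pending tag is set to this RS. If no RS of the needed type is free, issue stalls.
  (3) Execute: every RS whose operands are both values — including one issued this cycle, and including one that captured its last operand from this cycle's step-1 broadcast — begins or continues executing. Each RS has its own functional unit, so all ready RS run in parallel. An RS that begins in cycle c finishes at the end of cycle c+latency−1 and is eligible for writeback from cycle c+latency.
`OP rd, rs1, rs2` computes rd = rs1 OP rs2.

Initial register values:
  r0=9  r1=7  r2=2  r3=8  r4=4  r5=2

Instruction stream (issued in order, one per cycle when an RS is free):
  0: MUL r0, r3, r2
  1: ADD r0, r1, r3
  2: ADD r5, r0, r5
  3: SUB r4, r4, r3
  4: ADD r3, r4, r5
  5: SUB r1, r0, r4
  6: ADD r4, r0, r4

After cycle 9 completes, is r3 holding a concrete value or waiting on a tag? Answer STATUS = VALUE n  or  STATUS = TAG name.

STATUS = TAG Add1

c1: issue MUL r0<-Mul1 | r0:Mul1,r1:7,r2:2,r3:8,r4:4,r5:2
c2: issue ADD r0<-Add1 | r0:Add1,r1:7,r2:2,r3:8,r4:4,r5:2
c3: issue ADD r5<-Add2 | r0:Add1,r1:7,r2:2,r3:8,r4:4,r5:Add2
c4: issue SUB r4<-Add3 | r0:Add1,r1:7,r2:2,r3:8,r4:Add3,r5:Add2
c5: CDB Add1=15; issue ADD r3<-Add1 | r0:15,r1:7,r2:2,r3:Add1,r4:Add3,r5:Add2
c6: CDB Mul1=16; stall | r0:15,r1:7,r2:2,r3:Add1,r4:Add3,r5:Add2
c7: CDB Add3=-4; issue SUB r1<-Add3 | r0:15,r1:Add3,r2:2,r3:Add1,r4:-4,r5:Add2
c8: CDB Add2=17; issue ADD r4<-Add2 | r0:15,r1:Add3,r2:2,r3:Add1,r4:Add2,r5:17
c9: - | r0:15,r1:Add3,r2:2,r3:Add1,r4:Add2,r5:17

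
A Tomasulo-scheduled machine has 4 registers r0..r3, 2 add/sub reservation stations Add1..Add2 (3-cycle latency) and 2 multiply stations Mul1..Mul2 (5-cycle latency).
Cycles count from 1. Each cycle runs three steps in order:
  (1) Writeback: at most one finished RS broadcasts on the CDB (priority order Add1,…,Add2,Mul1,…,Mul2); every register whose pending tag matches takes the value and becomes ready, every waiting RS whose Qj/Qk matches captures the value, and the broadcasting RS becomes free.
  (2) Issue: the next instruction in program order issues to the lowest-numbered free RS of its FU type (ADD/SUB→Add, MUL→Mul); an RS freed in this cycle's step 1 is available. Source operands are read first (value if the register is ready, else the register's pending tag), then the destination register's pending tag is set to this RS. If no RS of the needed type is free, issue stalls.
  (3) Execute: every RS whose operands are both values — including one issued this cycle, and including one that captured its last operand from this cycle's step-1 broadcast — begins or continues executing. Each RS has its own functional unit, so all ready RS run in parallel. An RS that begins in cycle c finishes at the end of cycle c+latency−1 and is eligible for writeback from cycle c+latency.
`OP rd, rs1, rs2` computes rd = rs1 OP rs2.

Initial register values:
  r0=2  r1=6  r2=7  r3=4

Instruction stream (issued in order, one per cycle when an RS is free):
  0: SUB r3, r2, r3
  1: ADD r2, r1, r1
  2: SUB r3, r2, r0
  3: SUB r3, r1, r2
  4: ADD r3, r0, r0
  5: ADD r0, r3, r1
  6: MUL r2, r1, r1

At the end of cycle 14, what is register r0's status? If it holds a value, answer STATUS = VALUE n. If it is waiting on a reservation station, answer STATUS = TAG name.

  c1: issue SUB r3<-Add1  regs: r0:2,r1:6,r2:7,r3:Add1
  c2: issue ADD r2<-Add2  regs: r0:2,r1:6,r2:Add2,r3:Add1
  c3: stall  regs: r0:2,r1:6,r2:Add2,r3:Add1
  c4: CDB Add1=3; issue SUB r3<-Add1  regs: r0:2,r1:6,r2:Add2,r3:Add1
  c5: CDB Add2=12; issue SUB r3<-Add2  regs: r0:2,r1:6,r2:12,r3:Add2
  c6: stall  regs: r0:2,r1:6,r2:12,r3:Add2
  c7: stall  regs: r0:2,r1:6,r2:12,r3:Add2
  c8: CDB Add1=10; issue ADD r3<-Add1  regs: r0:2,r1:6,r2:12,r3:Add1
  c9: CDB Add2=-6; issue ADD r0<-Add2  regs: r0:Add2,r1:6,r2:12,r3:Add1
  c10: issue MUL r2<-Mul1  regs: r0:Add2,r1:6,r2:Mul1,r3:Add1
  c11: CDB Add1=4  regs: r0:Add2,r1:6,r2:Mul1,r3:4
  c12: -  regs: r0:Add2,r1:6,r2:Mul1,r3:4
  c13: -  regs: r0:Add2,r1:6,r2:Mul1,r3:4
  c14: CDB Add2=10  regs: r0:10,r1:6,r2:Mul1,r3:4

STATUS = VALUE 10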